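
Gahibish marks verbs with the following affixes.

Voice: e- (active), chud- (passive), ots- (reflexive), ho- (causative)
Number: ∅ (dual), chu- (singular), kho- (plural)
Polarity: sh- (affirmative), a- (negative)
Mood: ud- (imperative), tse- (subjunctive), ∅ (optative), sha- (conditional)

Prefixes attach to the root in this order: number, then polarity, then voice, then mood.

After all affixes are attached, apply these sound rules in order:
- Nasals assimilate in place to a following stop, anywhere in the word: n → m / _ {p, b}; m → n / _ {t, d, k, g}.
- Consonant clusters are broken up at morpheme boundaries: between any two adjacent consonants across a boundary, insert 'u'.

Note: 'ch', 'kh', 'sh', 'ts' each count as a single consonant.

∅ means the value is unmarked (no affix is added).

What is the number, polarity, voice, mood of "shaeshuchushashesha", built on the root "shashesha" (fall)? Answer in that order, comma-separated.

singular, affirmative, active, conditional

Segment: sha-e-sh-chu-shashesha.
number: chu- → singular.
polarity: sh- → affirmative.
voice: e- → active.
mood: sha- → conditional.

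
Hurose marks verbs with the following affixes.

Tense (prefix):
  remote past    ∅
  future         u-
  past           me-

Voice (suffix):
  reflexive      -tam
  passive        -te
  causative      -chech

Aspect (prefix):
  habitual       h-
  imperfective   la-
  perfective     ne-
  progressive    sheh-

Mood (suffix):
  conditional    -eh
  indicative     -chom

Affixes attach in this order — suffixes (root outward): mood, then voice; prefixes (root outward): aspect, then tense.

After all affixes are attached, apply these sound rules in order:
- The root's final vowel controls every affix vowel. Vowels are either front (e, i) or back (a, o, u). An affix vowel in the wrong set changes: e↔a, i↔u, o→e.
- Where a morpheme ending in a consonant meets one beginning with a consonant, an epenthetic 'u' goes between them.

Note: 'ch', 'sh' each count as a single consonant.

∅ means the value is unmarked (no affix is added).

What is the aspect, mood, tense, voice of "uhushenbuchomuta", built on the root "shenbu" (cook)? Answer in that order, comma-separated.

Segment: u-h-shenbu-chom-te.
aspect: h- → habitual.
mood: -chom → indicative.
tense: u- → future.
voice: -te → passive.

habitual, indicative, future, passive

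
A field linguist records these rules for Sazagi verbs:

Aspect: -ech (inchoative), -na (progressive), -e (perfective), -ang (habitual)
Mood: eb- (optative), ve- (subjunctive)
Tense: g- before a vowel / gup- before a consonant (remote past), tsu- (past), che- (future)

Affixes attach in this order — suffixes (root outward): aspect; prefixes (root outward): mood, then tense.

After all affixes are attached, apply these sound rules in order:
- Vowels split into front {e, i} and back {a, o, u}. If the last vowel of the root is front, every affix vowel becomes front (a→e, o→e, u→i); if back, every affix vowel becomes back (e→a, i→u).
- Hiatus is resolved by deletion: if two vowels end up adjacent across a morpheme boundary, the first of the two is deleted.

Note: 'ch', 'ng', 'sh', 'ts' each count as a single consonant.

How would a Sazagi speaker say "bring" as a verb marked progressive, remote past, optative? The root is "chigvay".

gabchigvayna

Attach mood optative eb- → ebchigvay.
Attach tense remote past g- (before vowel 'e') → gebchigvay.
Attach aspect progressive -na → gebchigvayna.
Apply vowel harmony: gebchigvayna → gabchigvayna.
Vowel deletion: no change.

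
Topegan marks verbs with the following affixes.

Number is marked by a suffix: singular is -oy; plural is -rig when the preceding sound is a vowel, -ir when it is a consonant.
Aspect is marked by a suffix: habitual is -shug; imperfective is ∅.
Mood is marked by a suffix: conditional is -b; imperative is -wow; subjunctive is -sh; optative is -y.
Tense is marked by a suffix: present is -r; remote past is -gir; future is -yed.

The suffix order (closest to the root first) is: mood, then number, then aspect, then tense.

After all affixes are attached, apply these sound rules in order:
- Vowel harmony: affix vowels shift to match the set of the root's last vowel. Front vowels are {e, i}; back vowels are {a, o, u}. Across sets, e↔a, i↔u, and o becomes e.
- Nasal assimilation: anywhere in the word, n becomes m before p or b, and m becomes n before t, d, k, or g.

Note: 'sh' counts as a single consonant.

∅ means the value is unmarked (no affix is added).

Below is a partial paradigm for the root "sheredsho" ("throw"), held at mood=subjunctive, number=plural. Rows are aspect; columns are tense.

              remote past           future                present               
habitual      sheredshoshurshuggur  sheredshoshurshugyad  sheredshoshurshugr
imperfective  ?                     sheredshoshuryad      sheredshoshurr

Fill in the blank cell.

Attach mood subjunctive -sh → sheredshosh.
Attach number plural -ir (after consonant 'sh') → sheredshoshir.
aspect = imperfective: zero marking, form stays sheredshoshir.
Attach tense remote past -gir → sheredshoshirgir.
Apply vowel harmony: sheredshoshirgir → sheredshoshurgur.
Nasal assimilation: no change.

sheredshoshurgur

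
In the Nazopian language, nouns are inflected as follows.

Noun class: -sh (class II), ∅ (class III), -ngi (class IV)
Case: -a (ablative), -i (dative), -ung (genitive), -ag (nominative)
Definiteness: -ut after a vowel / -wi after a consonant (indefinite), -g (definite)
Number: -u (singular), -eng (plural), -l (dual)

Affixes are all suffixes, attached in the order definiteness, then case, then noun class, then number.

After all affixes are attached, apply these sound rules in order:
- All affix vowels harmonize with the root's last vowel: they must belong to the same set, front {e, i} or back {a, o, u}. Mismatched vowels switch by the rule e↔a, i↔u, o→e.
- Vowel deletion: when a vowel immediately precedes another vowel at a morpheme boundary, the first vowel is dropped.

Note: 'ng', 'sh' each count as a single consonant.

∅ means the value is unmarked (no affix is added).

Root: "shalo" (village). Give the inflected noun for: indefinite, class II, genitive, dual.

Attach definiteness indefinite -ut (after vowel 'o') → shalout.
Attach case genitive -ung → shaloutung.
Attach noun class class II -sh → shaloutungsh.
Attach number dual -l → shaloutungshl.
Vowel harmony: no change.
Apply vowel deletion: shaloutungshl → shalutungshl.

shalutungshl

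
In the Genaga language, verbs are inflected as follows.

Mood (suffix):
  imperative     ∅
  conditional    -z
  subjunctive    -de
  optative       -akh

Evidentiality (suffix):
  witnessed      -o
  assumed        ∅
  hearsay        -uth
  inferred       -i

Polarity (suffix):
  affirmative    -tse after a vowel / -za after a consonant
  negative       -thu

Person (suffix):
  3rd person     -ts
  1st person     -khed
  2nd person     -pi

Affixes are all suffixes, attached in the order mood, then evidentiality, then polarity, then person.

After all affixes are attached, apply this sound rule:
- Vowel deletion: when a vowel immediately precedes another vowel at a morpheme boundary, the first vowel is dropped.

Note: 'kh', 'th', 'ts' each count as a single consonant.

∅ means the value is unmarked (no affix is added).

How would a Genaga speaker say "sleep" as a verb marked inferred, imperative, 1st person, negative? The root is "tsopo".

mood = imperative: zero marking, form stays tsopo.
Attach evidentiality inferred -i → tsopoi.
Attach polarity negative -thu → tsopoithu.
Attach person 1st person -khed → tsopoithukhed.
Apply vowel deletion: tsopoithukhed → tsopithukhed.

tsopithukhed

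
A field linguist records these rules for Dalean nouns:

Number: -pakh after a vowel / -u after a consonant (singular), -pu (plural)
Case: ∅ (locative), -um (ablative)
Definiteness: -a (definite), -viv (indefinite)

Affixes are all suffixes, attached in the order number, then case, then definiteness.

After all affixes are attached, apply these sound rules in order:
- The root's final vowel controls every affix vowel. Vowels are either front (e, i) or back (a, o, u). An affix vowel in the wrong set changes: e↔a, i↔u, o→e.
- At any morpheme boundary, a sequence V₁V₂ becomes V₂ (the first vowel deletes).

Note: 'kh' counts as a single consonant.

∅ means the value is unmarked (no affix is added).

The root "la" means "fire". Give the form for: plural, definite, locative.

Attach number plural -pu → lapu.
case = locative: zero marking, form stays lapu.
Attach definiteness definite -a → lapua.
Vowel harmony: no change.
Apply vowel deletion: lapua → lapa.

lapa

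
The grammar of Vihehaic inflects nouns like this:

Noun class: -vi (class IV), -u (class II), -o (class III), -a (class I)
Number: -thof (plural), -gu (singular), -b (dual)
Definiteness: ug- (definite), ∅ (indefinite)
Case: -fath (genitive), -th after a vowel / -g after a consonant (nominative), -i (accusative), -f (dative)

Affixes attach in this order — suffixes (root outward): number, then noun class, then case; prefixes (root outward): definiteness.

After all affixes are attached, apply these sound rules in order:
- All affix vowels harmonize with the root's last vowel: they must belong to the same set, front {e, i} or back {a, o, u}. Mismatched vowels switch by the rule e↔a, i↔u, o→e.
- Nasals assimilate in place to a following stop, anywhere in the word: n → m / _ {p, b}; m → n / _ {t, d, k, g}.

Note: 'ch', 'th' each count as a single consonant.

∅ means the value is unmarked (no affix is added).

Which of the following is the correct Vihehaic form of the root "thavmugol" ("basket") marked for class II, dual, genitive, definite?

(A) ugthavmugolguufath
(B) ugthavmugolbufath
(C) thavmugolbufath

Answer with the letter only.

Attach definiteness definite ug- → ugthavmugol.
Attach number dual -b → ugthavmugolb.
Attach noun class class II -u → ugthavmugolbu.
Attach case genitive -fath → ugthavmugolbufath.
Vowel harmony: no change.
Nasal assimilation: no change.
So the correct form is ugthavmugolbufath, option (B).
(C) thavmugolbufath is wrong: it uses indefinite instead of definite for definiteness.
(A) ugthavmugolguufath is wrong: it uses singular instead of dual for number.

B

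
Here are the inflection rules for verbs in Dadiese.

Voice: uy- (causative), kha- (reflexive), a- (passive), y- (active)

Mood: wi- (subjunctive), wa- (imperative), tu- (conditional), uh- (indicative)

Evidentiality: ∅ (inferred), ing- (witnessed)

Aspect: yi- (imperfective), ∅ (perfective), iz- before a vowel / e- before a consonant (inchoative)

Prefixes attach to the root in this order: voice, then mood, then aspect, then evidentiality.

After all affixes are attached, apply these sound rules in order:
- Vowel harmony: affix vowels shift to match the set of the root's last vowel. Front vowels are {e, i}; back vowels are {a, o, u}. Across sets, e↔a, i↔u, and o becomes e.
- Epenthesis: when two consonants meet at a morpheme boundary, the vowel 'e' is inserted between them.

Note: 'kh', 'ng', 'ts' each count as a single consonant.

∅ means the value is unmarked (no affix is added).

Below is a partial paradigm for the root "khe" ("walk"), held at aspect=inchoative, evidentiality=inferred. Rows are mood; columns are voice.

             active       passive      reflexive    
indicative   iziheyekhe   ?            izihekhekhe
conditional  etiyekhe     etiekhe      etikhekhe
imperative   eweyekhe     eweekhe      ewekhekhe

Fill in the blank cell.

izihekhe

Attach voice passive a- → akhe.
Attach mood indicative uh- → uhakhe.
Attach aspect inchoative iz- (before vowel 'u') → izuhakhe.
evidentiality = inferred: zero marking, form stays izuhakhe.
Apply vowel harmony: izuhakhe → izihekhe.
Epenthesis: no change.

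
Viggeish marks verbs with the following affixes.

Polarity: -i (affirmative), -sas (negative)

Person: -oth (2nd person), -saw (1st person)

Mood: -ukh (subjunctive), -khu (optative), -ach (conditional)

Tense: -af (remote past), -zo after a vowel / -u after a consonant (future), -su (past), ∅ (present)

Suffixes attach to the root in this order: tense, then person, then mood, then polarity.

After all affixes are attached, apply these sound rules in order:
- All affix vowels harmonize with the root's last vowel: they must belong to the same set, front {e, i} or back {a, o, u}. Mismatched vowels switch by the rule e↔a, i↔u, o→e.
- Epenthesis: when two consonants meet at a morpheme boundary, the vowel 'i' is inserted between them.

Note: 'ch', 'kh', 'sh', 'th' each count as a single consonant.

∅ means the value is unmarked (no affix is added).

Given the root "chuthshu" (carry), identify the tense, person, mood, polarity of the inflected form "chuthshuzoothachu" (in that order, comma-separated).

Segment: chuthshu-zo-oth-ach-i.
tense: -zo/u → future.
person: -oth → 2nd person.
mood: -ach → conditional.
polarity: -i → affirmative.

future, 2nd person, conditional, affirmative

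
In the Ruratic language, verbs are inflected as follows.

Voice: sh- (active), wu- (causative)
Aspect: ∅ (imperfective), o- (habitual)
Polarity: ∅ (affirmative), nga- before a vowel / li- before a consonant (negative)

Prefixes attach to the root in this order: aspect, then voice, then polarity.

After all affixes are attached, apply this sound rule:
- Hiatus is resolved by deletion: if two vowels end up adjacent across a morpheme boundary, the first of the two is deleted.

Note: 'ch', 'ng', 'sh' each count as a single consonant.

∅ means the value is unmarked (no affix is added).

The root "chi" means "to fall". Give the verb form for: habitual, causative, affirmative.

wochi

Attach aspect habitual o- → ochi.
Attach voice causative wu- → wuochi.
polarity = affirmative: zero marking, form stays wuochi.
Apply vowel deletion: wuochi → wochi.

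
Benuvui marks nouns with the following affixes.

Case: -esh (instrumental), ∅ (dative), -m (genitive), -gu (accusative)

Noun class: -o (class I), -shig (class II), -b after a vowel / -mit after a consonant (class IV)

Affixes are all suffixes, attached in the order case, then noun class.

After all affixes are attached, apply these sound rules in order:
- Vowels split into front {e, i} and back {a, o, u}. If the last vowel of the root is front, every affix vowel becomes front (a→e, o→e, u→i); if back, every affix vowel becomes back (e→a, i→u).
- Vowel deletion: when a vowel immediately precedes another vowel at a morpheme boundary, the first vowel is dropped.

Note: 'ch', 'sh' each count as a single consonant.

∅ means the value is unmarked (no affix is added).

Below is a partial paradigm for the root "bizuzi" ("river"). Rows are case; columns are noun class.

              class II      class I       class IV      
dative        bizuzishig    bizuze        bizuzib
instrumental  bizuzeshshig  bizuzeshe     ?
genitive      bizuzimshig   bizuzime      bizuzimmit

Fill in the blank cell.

bizuzeshmit

Attach case instrumental -esh → bizuziesh.
Attach noun class class IV -mit (after consonant 'sh') → bizuzieshmit.
Vowel harmony: no change.
Apply vowel deletion: bizuzieshmit → bizuzeshmit.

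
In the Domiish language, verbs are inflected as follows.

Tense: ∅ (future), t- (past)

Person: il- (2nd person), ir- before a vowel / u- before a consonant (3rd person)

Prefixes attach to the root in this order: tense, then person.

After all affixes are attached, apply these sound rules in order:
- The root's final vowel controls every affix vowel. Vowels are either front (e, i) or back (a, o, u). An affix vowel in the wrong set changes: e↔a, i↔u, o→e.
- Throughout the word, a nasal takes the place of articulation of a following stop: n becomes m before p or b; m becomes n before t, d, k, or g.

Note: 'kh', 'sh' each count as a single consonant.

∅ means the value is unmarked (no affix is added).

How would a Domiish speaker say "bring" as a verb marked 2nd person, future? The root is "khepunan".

tense = future: zero marking, form stays khepunan.
Attach person 2nd person il- → ilkhepunan.
Apply vowel harmony: ilkhepunan → ulkhepunan.
Nasal assimilation: no change.

ulkhepunan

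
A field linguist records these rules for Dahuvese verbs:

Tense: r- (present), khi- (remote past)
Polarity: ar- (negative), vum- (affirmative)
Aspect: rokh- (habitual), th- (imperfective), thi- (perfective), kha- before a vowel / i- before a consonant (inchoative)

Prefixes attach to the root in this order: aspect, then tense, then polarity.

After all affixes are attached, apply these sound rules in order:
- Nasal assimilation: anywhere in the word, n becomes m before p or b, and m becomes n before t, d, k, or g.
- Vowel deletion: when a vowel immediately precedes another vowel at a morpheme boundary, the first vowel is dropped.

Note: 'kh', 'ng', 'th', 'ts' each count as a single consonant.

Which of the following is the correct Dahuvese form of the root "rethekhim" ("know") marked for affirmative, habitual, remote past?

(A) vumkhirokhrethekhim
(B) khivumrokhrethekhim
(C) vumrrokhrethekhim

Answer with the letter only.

A

Attach aspect habitual rokh- → rokhrethekhim.
Attach tense remote past khi- → khirokhrethekhim.
Attach polarity affirmative vum- → vumkhirokhrethekhim.
Nasal assimilation: no change.
Vowel deletion: no change.
So the correct form is vumkhirokhrethekhim, option (A).
(B) khivumrokhrethekhim is wrong: it has the affixes in the wrong order.
(C) vumrrokhrethekhim is wrong: it uses present instead of remote past for tense.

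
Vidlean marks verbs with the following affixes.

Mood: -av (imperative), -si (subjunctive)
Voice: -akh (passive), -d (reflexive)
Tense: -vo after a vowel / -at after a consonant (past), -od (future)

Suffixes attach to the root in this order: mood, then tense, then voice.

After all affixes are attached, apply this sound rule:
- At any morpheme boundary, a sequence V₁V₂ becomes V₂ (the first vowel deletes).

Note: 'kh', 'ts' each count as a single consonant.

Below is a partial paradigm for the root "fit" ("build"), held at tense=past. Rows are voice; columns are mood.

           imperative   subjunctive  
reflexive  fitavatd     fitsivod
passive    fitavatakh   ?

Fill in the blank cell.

fitsivakh

Attach mood subjunctive -si → fitsi.
Attach tense past -vo (after vowel 'i') → fitsivo.
Attach voice passive -akh → fitsivoakh.
Apply vowel deletion: fitsivoakh → fitsivakh.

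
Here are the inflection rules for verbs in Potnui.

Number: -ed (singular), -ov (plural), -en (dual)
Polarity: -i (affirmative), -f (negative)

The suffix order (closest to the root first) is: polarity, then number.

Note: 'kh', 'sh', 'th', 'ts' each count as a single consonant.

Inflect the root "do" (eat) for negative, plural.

Attach polarity negative -f → dof.
Attach number plural -ov → dofov.

dofov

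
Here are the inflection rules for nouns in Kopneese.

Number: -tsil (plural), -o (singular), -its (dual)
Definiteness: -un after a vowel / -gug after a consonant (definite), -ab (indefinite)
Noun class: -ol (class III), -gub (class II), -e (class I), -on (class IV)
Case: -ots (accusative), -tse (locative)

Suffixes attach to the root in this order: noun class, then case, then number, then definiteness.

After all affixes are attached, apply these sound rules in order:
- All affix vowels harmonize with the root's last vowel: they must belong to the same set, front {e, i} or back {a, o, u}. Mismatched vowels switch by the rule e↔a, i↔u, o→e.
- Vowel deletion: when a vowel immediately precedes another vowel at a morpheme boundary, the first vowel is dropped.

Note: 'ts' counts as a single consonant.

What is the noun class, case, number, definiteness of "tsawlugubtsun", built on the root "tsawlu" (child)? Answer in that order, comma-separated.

Segment: tsawlu-gub-tse-o-un.
noun class: -gub → class II.
case: -tse → locative.
number: -o → singular.
definiteness: -un/gug → definite.

class II, locative, singular, definite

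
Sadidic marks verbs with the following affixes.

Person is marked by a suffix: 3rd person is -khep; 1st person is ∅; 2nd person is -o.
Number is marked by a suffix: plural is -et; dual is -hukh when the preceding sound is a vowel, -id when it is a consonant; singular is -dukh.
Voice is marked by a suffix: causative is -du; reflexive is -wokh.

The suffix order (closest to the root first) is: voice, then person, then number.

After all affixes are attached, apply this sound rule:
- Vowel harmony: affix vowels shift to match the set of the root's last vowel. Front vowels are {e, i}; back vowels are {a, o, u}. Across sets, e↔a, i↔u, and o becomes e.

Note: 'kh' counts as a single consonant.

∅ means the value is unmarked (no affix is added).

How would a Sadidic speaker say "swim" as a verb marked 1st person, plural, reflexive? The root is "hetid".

Attach voice reflexive -wokh → hetidwokh.
person = 1st person: zero marking, form stays hetidwokh.
Attach number plural -et → hetidwokhet.
Apply vowel harmony: hetidwokhet → hetidwekhet.

hetidwekhet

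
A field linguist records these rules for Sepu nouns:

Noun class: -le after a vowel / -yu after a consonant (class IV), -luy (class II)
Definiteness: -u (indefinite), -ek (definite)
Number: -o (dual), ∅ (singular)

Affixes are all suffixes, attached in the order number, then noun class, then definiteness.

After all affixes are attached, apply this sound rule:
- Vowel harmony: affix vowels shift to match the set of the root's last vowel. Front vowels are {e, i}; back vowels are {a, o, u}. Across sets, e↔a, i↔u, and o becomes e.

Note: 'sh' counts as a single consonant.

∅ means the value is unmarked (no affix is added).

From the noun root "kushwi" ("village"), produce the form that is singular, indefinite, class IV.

kushwilei

number = singular: zero marking, form stays kushwi.
Attach noun class class IV -le (after vowel 'i') → kushwile.
Attach definiteness indefinite -u → kushwileu.
Apply vowel harmony: kushwileu → kushwilei.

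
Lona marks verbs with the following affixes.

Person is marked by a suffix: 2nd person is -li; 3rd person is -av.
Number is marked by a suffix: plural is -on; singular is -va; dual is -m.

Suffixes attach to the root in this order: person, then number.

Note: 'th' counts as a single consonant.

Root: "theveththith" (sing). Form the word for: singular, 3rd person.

theveththithavva

Attach person 3rd person -av → theveththithav.
Attach number singular -va → theveththithavva.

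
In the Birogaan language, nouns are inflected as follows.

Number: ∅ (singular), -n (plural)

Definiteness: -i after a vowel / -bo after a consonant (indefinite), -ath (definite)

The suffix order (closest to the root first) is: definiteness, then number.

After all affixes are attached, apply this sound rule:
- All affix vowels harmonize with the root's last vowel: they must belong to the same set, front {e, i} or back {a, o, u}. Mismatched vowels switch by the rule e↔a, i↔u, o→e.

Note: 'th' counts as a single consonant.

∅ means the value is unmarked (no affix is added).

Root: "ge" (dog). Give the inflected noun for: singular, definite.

Attach definiteness definite -ath → geath.
number = singular: zero marking, form stays geath.
Apply vowel harmony: geath → geeth.

geeth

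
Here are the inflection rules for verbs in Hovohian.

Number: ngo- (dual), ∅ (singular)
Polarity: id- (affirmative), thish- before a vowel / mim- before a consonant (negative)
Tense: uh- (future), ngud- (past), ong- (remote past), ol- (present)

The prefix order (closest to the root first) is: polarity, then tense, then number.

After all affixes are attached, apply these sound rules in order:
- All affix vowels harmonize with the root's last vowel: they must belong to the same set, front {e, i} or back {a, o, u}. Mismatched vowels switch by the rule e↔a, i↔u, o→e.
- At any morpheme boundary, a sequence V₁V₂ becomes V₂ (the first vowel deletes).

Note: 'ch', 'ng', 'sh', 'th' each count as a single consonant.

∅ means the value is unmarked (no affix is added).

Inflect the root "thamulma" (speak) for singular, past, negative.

ngudmumthamulma

Attach polarity negative mim- (before consonant 'th') → mimthamulma.
Attach tense past ngud- → ngudmimthamulma.
number = singular: zero marking, form stays ngudmimthamulma.
Apply vowel harmony: ngudmimthamulma → ngudmumthamulma.
Vowel deletion: no change.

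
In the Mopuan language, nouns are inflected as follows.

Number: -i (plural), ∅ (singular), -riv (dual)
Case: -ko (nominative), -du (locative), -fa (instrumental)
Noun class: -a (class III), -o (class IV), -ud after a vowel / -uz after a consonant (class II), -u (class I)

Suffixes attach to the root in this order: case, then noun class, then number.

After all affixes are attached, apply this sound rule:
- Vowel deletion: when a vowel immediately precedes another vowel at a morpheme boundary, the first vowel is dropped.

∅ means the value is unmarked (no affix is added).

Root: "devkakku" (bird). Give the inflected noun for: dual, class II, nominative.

Attach case nominative -ko → devkakkuko.
Attach noun class class II -ud (after vowel 'o') → devkakkukoud.
Attach number dual -riv → devkakkukoudriv.
Apply vowel deletion: devkakkukoudriv → devkakkukudriv.

devkakkukudriv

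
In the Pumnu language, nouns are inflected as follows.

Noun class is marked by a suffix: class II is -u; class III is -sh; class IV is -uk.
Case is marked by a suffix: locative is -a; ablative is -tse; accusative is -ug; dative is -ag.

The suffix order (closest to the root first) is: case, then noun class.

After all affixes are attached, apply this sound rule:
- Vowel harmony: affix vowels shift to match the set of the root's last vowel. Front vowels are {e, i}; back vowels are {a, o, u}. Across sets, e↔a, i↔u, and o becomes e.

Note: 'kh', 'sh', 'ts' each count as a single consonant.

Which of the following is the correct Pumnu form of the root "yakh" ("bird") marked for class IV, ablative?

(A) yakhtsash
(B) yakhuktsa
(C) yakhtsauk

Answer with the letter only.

C

Attach case ablative -tse → yakhtse.
Attach noun class class IV -uk → yakhtseuk.
Apply vowel harmony: yakhtseuk → yakhtsauk.
So the correct form is yakhtsauk, option (C).
(B) yakhuktsa is wrong: it has the affixes in the wrong order.
(A) yakhtsash is wrong: it uses class III instead of class IV for noun class.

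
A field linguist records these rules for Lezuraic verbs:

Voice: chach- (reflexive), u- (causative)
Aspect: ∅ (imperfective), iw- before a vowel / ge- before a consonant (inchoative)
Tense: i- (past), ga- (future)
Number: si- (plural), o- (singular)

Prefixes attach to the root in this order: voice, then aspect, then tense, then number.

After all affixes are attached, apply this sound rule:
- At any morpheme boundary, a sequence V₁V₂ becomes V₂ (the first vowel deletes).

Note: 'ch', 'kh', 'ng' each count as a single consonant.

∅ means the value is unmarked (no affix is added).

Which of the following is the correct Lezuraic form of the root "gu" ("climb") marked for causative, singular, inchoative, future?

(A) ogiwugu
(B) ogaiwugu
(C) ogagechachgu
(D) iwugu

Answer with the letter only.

Attach voice causative u- → ugu.
Attach aspect inchoative iw- (before vowel 'u') → iwugu.
Attach tense future ga- → gaiwugu.
Attach number singular o- → ogaiwugu.
Apply vowel deletion: ogaiwugu → ogiwugu.
So the correct form is ogiwugu, option (A).
(C) ogagechachgu is wrong: it uses reflexive instead of causative for voice.
(B) ogaiwugu is wrong: it fails to apply the sound rule(s).
(D) iwugu is wrong: it uses past instead of future for tense.

A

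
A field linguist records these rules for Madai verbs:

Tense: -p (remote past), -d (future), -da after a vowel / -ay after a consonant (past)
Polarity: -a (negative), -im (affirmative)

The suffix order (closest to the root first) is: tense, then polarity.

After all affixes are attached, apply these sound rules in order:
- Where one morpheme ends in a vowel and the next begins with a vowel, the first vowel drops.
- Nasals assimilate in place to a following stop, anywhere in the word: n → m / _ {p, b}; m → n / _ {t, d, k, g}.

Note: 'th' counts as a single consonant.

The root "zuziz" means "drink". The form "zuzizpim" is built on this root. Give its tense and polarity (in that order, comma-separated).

remote past, affirmative

Segment: zuziz-p-im.
tense: -p → remote past.
polarity: -im → affirmative.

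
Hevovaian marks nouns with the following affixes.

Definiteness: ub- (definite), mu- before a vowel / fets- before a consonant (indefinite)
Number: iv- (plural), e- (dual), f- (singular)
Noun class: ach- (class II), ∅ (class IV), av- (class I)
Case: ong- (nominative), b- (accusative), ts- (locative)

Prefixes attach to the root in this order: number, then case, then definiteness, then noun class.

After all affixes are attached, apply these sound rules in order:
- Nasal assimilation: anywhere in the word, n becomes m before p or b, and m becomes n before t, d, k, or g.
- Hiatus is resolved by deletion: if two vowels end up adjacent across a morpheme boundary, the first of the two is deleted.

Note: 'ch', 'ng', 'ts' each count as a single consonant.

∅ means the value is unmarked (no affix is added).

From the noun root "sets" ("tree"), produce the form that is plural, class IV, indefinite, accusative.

Attach number plural iv- → ivsets.
Attach case accusative b- → bivsets.
Attach definiteness indefinite fets- (before consonant 'b') → fetsbivsets.
noun class = class IV: zero marking, form stays fetsbivsets.
Nasal assimilation: no change.
Vowel deletion: no change.

fetsbivsets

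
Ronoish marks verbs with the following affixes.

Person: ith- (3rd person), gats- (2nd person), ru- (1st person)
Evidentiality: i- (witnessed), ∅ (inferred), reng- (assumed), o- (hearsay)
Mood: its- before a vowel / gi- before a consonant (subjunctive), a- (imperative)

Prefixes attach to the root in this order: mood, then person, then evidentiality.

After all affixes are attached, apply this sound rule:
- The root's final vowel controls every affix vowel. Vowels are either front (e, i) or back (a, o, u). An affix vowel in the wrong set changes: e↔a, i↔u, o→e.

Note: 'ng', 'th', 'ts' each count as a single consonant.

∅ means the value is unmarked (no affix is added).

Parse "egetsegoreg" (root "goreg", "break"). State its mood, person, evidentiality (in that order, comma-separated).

imperative, 2nd person, hearsay

Segment: o-gats-a-goreg.
mood: a- → imperative.
person: gats- → 2nd person.
evidentiality: o- → hearsay.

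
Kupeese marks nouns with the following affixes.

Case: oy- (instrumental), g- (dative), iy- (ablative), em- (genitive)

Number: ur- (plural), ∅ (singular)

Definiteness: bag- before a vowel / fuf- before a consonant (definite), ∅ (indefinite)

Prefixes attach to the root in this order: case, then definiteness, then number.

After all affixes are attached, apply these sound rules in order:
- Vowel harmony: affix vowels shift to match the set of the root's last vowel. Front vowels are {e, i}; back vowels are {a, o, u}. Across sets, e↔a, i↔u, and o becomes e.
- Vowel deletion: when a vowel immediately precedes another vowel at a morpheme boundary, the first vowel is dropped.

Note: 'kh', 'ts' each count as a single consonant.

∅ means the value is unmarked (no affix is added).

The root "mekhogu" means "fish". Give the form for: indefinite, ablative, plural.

uruymekhogu

Attach case ablative iy- → iymekhogu.
definiteness = indefinite: zero marking, form stays iymekhogu.
Attach number plural ur- → uriymekhogu.
Apply vowel harmony: uriymekhogu → uruymekhogu.
Vowel deletion: no change.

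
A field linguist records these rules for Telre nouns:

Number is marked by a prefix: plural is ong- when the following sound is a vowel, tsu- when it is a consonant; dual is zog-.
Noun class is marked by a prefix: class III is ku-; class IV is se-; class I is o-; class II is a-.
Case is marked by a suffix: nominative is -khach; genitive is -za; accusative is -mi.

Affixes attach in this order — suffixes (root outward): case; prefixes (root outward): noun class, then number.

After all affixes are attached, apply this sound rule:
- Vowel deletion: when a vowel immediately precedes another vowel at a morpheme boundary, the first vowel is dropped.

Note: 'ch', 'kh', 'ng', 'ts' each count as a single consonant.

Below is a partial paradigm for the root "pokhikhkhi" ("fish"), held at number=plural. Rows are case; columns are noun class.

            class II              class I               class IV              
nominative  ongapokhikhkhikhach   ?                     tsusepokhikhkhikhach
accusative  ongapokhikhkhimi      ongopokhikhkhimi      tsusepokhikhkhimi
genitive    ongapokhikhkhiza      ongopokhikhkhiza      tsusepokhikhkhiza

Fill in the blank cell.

ongopokhikhkhikhach

Attach case nominative -khach → pokhikhkhikhach.
Attach noun class class I o- → opokhikhkhikhach.
Attach number plural ong- (before vowel 'o') → ongopokhikhkhikhach.
Vowel deletion: no change.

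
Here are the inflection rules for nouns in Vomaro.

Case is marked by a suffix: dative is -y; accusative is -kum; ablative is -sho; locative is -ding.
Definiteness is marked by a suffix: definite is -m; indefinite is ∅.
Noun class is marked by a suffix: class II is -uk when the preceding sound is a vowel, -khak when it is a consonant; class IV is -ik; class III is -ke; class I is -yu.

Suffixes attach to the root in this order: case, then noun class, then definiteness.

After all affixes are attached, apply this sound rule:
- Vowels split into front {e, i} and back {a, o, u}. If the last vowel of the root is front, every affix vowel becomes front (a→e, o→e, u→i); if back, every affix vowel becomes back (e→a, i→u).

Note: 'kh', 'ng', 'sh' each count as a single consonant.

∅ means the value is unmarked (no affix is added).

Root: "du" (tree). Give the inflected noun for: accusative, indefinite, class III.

dukumka

Attach case accusative -kum → dukum.
Attach noun class class III -ke → dukumke.
definiteness = indefinite: zero marking, form stays dukumke.
Apply vowel harmony: dukumke → dukumka.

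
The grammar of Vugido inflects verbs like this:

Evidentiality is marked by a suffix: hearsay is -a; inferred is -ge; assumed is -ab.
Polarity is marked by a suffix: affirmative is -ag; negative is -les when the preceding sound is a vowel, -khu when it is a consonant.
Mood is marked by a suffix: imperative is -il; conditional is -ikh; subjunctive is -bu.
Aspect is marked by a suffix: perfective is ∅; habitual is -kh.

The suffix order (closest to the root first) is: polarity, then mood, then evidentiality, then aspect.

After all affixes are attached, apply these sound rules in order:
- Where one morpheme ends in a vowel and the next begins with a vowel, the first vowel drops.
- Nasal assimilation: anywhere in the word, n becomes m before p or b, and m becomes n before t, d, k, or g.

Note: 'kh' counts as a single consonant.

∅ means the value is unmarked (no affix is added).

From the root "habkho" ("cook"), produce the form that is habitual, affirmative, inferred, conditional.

habkhagikhgekh

Attach polarity affirmative -ag → habkhoag.
Attach mood conditional -ikh → habkhoagikh.
Attach evidentiality inferred -ge → habkhoagikhge.
Attach aspect habitual -kh → habkhoagikhgekh.
Apply vowel deletion: habkhoagikhgekh → habkhagikhgekh.
Nasal assimilation: no change.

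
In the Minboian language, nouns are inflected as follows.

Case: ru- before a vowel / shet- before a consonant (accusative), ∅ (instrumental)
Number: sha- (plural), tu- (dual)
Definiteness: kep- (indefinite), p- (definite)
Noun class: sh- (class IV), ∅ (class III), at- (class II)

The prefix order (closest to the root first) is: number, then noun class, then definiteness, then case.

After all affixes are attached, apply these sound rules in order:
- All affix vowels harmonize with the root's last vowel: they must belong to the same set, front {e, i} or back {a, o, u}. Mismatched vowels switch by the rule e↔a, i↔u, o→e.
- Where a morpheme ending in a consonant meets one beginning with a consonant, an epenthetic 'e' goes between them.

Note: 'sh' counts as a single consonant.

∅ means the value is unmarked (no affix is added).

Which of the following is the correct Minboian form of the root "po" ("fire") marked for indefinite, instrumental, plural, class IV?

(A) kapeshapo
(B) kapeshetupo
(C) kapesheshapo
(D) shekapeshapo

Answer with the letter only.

Attach number plural sha- → shapo.
Attach noun class class IV sh- → shshapo.
Attach definiteness indefinite kep- → kepshshapo.
case = instrumental: zero marking, form stays kepshshapo.
Apply vowel harmony: kepshshapo → kapshshapo.
Apply epenthesis: kapshshapo → kapesheshapo.
So the correct form is kapesheshapo, option (C).
(A) kapeshapo is wrong: it uses class III instead of class IV for noun class.
(D) shekapeshapo is wrong: it has the affixes in the wrong order.
(B) kapeshetupo is wrong: it uses dual instead of plural for number.

C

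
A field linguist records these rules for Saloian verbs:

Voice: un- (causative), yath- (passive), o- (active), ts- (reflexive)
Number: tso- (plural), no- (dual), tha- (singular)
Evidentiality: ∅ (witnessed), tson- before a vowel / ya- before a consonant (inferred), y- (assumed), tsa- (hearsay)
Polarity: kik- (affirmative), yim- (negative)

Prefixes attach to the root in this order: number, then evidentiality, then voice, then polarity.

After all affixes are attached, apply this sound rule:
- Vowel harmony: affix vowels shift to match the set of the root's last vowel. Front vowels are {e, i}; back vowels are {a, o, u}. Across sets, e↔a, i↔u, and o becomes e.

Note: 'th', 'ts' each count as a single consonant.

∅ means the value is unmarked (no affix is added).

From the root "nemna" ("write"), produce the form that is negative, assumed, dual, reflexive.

yumtsynonemna

Attach number dual no- → nonemna.
Attach evidentiality assumed y- → ynonemna.
Attach voice reflexive ts- → tsynonemna.
Attach polarity negative yim- → yimtsynonemna.
Apply vowel harmony: yimtsynonemna → yumtsynonemna.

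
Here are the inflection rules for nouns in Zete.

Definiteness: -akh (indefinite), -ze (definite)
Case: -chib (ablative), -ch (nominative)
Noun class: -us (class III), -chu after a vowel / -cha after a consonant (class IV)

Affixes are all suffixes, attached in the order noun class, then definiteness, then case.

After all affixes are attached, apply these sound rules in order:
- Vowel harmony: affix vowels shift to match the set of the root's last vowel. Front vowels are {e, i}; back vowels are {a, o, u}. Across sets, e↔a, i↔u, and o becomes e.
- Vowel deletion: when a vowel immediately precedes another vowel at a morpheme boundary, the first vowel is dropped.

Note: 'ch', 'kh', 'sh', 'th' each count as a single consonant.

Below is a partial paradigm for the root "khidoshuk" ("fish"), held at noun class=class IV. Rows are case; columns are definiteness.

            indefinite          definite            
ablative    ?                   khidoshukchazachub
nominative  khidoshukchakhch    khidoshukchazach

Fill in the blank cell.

Attach noun class class IV -cha (after consonant 'k') → khidoshukcha.
Attach definiteness indefinite -akh → khidoshukchaakh.
Attach case ablative -chib → khidoshukchaakhchib.
Apply vowel harmony: khidoshukchaakhchib → khidoshukchaakhchub.
Apply vowel deletion: khidoshukchaakhchub → khidoshukchakhchub.

khidoshukchakhchub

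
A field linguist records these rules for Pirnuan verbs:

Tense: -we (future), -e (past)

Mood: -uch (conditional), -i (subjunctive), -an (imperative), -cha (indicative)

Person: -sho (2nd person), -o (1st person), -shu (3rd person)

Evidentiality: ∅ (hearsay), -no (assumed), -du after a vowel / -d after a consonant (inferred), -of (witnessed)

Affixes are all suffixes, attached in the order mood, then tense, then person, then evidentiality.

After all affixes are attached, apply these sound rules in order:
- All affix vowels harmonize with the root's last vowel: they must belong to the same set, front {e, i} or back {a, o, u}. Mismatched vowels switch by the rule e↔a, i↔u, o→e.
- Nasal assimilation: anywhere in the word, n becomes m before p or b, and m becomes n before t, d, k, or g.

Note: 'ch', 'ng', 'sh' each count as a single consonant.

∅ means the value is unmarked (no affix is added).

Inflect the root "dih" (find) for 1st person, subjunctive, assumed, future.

Attach mood subjunctive -i → dihi.
Attach tense future -we → dihiwe.
Attach person 1st person -o → dihiweo.
Attach evidentiality assumed -no → dihiweono.
Apply vowel harmony: dihiweono → dihiweene.
Nasal assimilation: no change.

dihiweene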